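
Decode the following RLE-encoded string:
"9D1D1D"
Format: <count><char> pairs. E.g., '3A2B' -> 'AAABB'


Expanding each <count><char> pair:
  9D -> 'DDDDDDDDD'
  1D -> 'D'
  1D -> 'D'

Decoded = DDDDDDDDDDD


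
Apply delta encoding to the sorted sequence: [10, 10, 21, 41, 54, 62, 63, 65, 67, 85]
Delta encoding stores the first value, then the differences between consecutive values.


First value: 10
Deltas:
  10 - 10 = 0
  21 - 10 = 11
  41 - 21 = 20
  54 - 41 = 13
  62 - 54 = 8
  63 - 62 = 1
  65 - 63 = 2
  67 - 65 = 2
  85 - 67 = 18


Delta encoded: [10, 0, 11, 20, 13, 8, 1, 2, 2, 18]


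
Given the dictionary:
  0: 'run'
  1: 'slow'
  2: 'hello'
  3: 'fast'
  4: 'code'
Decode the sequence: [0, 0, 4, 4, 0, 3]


Look up each index in the dictionary:
  0 -> 'run'
  0 -> 'run'
  4 -> 'code'
  4 -> 'code'
  0 -> 'run'
  3 -> 'fast'

Decoded: "run run code code run fast"


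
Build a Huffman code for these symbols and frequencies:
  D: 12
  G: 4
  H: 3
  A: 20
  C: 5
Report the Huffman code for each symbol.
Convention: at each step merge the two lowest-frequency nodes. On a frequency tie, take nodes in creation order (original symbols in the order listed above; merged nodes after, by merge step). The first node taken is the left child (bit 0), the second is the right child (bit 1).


Huffman tree construction:
Step 1: Merge H(3) + G(4) = 7
Step 2: Merge C(5) + (H+G)(7) = 12
Step 3: Merge D(12) + (C+(H+G))(12) = 24
Step 4: Merge A(20) + (D+(C+(H+G)))(24) = 44
Read each symbol's code off the tree from the root (left child = 0, right child = 1).

Codes:
  D: 10 (length 2)
  G: 1111 (length 4)
  H: 1110 (length 4)
  A: 0 (length 1)
  C: 110 (length 3)
Average code length: 87/44 = 1.9773 bits/symbol


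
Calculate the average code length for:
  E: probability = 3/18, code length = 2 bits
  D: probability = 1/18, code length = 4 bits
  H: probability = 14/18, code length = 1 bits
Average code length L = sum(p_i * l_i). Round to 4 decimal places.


Weighted contributions p_i * l_i:
  E: (3/18) * 2 = 6/18
  D: (1/18) * 4 = 4/18
  H: (14/18) * 1 = 14/18
Sum = (6 + 4 + 14)/18 = 24/18

L = 24/18 = 1.3333 bits/symbol


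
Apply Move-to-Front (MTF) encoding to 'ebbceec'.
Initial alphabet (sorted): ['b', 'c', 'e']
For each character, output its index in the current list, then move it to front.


MTF encoding:
'e': index 2 in ['b', 'c', 'e'] -> ['e', 'b', 'c']
'b': index 1 in ['e', 'b', 'c'] -> ['b', 'e', 'c']
'b': index 0 in ['b', 'e', 'c'] -> ['b', 'e', 'c']
'c': index 2 in ['b', 'e', 'c'] -> ['c', 'b', 'e']
'e': index 2 in ['c', 'b', 'e'] -> ['e', 'c', 'b']
'e': index 0 in ['e', 'c', 'b'] -> ['e', 'c', 'b']
'c': index 1 in ['e', 'c', 'b'] -> ['c', 'e', 'b']


Output: [2, 1, 0, 2, 2, 0, 1]


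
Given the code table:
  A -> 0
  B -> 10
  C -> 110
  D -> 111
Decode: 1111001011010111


Decoding:
111 -> D
10 -> B
0 -> A
10 -> B
110 -> C
10 -> B
111 -> D


Result: DBABCBD


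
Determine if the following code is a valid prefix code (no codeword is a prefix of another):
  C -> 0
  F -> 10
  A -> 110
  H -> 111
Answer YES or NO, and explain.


Checking each pair (does one codeword prefix another?):
  C='0' vs F='10': no prefix
  C='0' vs A='110': no prefix
  C='0' vs H='111': no prefix
  F='10' vs C='0': no prefix
  F='10' vs A='110': no prefix
  F='10' vs H='111': no prefix
  A='110' vs C='0': no prefix
  A='110' vs F='10': no prefix
  A='110' vs H='111': no prefix
  H='111' vs C='0': no prefix
  H='111' vs F='10': no prefix
  H='111' vs A='110': no prefix
No violation found over all pairs.

YES -- this is a valid prefix code. No codeword is a prefix of any other codeword.


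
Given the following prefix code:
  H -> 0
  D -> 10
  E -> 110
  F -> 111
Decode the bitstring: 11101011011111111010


Decoding step by step:
Bits 111 -> F
Bits 0 -> H
Bits 10 -> D
Bits 110 -> E
Bits 111 -> F
Bits 111 -> F
Bits 110 -> E
Bits 10 -> D


Decoded message: FHDEFFED


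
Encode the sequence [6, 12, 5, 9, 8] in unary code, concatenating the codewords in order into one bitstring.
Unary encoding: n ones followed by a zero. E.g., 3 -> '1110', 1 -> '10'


Encode each number as n ones followed by a terminating 0:
  6 -> 1111110 (7 bits)
  12 -> 1111111111110 (13 bits)
  5 -> 111110 (6 bits)
  9 -> 1111111110 (10 bits)
  8 -> 111111110 (9 bits)
Total length = 7 + 13 + 6 + 10 + 9 = 45 bits.

Unary([6, 12, 5, 9, 8]) = 111111011111111111101111101111111110111111110 (45 bits)


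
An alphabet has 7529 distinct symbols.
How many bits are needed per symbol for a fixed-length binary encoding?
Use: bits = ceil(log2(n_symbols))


log2(7529) = 12.8782
Bracket: 2^12 = 4096 < 7529 <= 2^13 = 8192
So ceil(log2(7529)) = 13

bits = ceil(log2(7529)) = ceil(12.8782) = 13 bits


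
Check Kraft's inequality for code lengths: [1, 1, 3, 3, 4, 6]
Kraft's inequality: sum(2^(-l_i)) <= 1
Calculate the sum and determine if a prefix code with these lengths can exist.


Sum = 2^(-1) + 2^(-1) + 2^(-3) + 2^(-3) + 2^(-4) + 2^(-6)
    = 0.5 + 0.5 + 0.125 + 0.125 + 0.0625 + 0.015625
    = 85/64 = 1.328125
Since 1.328125 > 1, Kraft's inequality is NOT satisfied.
A prefix code with these lengths CANNOT exist.

Kraft sum = 1.328125. Not satisfied.


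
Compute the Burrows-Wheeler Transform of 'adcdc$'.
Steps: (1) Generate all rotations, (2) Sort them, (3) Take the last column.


Rotations (sorted):
  0: $adcdc -> last char: c
  1: adcdc$ -> last char: $
  2: c$adcd -> last char: d
  3: cdc$ad -> last char: d
  4: dc$adc -> last char: c
  5: dcdc$a -> last char: a


BWT = c$ddca


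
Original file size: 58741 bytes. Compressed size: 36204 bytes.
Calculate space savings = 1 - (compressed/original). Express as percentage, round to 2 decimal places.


ratio = compressed/original = 36204/58741 = 0.616333
savings = 1 - ratio = 1 - 0.616333 = 0.383667
as a percentage: 0.383667 * 100 = 38.37%

Space savings = 1 - 36204/58741 = 38.37%


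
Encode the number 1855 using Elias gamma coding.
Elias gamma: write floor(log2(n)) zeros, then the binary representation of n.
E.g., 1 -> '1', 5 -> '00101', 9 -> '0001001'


num_bits = floor(log2(1855)) + 1 = 11
leading_zeros = num_bits - 1 = 10
binary(1855) = 11100111111

Elias gamma(1855) = '0000000000' + '11100111111' = 000000000011100111111 (21 bits)


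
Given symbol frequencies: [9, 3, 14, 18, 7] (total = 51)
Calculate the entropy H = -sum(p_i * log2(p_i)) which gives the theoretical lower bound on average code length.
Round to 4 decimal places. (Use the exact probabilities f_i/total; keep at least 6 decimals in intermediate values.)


Per-symbol terms -p_i * log2(p_i) with p_i = f_i/51:
  p = 9/51 = 0.176471: log2(p) = -2.502500, -p*log2(p) = 0.441618
  p = 3/51 = 0.058824: log2(p) = -4.087463, -p*log2(p) = 0.240439
  p = 14/51 = 0.274510: log2(p) = -1.865070, -p*log2(p) = 0.511980
  p = 18/51 = 0.352941: log2(p) = -1.502500, -p*log2(p) = 0.530294
  p = 7/51 = 0.137255: log2(p) = -2.865070, -p*log2(p) = 0.393245
H = 0.441618 + 0.240439 + 0.511980 + 0.530294 + 0.393245 = 2.117576

H = 2.1176 bits/symbol


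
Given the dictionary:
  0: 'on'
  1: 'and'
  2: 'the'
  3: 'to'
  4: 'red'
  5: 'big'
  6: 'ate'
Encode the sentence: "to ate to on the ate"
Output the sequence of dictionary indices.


Look up each word in the dictionary:
  'to' -> 3
  'ate' -> 6
  'to' -> 3
  'on' -> 0
  'the' -> 2
  'ate' -> 6

Encoded: [3, 6, 3, 0, 2, 6]


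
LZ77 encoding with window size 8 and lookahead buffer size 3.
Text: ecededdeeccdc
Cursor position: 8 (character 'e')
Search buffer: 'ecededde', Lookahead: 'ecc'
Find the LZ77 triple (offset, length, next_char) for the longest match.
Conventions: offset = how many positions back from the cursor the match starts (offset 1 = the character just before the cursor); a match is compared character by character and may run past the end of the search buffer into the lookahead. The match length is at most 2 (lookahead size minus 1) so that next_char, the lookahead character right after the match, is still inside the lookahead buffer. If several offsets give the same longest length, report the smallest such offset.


Try each offset into the search buffer:
  offset=1 (pos 7, char 'e'): match length 1
  offset=2 (pos 6, char 'd'): match length 0
  offset=3 (pos 5, char 'd'): match length 0
  offset=4 (pos 4, char 'e'): match length 1
  offset=5 (pos 3, char 'd'): match length 0
  offset=6 (pos 2, char 'e'): match length 1
  offset=7 (pos 1, char 'c'): match length 0
  offset=8 (pos 0, char 'e'): match length 2
Longest match has length 2 at offset 8.
next_char = character at position 8 + 2 = 10 -> 'c'

Best match: offset=8, length=2 (matching 'ec' starting at position 0)
LZ77 triple: (8, 2, 'c')


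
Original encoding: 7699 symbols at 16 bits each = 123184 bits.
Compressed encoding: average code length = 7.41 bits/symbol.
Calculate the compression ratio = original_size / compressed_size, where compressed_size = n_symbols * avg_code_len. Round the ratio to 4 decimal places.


original_size = n_symbols * orig_bits = 7699 * 16 = 123184 bits
compressed_size = n_symbols * avg_code_len = 7699 * 7.41 = 57049.59 bits
ratio = original_size / compressed_size = 123184 / 57049.59 = 2.1592

Compression ratio = 2.1592


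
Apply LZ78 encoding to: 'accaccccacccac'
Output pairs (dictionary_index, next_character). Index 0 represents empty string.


LZ78 encoding steps:
Dictionary: {0: ''}
Step 1: w='' (idx 0), next='a' -> output (0, 'a'), add 'a' as idx 1
Step 2: w='' (idx 0), next='c' -> output (0, 'c'), add 'c' as idx 2
Step 3: w='c' (idx 2), next='a' -> output (2, 'a'), add 'ca' as idx 3
Step 4: w='c' (idx 2), next='c' -> output (2, 'c'), add 'cc' as idx 4
Step 5: w='cc' (idx 4), next='a' -> output (4, 'a'), add 'cca' as idx 5
Step 6: w='cc' (idx 4), next='c' -> output (4, 'c'), add 'ccc' as idx 6
Step 7: w='a' (idx 1), next='c' -> output (1, 'c'), add 'ac' as idx 7


Encoded: [(0, 'a'), (0, 'c'), (2, 'a'), (2, 'c'), (4, 'a'), (4, 'c'), (1, 'c')]


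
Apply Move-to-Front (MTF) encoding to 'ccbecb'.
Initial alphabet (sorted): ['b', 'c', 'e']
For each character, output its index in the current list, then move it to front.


MTF encoding:
'c': index 1 in ['b', 'c', 'e'] -> ['c', 'b', 'e']
'c': index 0 in ['c', 'b', 'e'] -> ['c', 'b', 'e']
'b': index 1 in ['c', 'b', 'e'] -> ['b', 'c', 'e']
'e': index 2 in ['b', 'c', 'e'] -> ['e', 'b', 'c']
'c': index 2 in ['e', 'b', 'c'] -> ['c', 'e', 'b']
'b': index 2 in ['c', 'e', 'b'] -> ['b', 'c', 'e']


Output: [1, 0, 1, 2, 2, 2]


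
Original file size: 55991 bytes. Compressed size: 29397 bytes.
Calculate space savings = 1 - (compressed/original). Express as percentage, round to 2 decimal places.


ratio = compressed/original = 29397/55991 = 0.525031
savings = 1 - ratio = 1 - 0.525031 = 0.474969
as a percentage: 0.474969 * 100 = 47.5%

Space savings = 1 - 29397/55991 = 47.5%


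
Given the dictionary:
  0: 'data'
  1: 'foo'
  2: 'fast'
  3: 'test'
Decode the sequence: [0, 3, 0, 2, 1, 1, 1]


Look up each index in the dictionary:
  0 -> 'data'
  3 -> 'test'
  0 -> 'data'
  2 -> 'fast'
  1 -> 'foo'
  1 -> 'foo'
  1 -> 'foo'

Decoded: "data test data fast foo foo foo"


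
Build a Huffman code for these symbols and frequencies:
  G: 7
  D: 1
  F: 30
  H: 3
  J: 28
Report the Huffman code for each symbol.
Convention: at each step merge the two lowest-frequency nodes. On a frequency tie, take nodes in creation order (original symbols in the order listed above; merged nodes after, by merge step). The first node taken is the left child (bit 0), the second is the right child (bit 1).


Huffman tree construction:
Step 1: Merge D(1) + H(3) = 4
Step 2: Merge (D+H)(4) + G(7) = 11
Step 3: Merge ((D+H)+G)(11) + J(28) = 39
Step 4: Merge F(30) + (((D+H)+G)+J)(39) = 69
Read each symbol's code off the tree from the root (left child = 0, right child = 1).

Codes:
  G: 101 (length 3)
  D: 1000 (length 4)
  F: 0 (length 1)
  H: 1001 (length 4)
  J: 11 (length 2)
Average code length: 123/69 = 1.7826 bits/symbol


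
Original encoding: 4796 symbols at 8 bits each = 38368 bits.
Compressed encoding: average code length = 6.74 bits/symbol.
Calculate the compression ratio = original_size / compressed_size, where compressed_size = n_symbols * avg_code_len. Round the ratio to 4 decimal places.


original_size = n_symbols * orig_bits = 4796 * 8 = 38368 bits
compressed_size = n_symbols * avg_code_len = 4796 * 6.74 = 32325.04 bits
ratio = original_size / compressed_size = 38368 / 32325.04 = 1.1869

Compression ratio = 1.1869


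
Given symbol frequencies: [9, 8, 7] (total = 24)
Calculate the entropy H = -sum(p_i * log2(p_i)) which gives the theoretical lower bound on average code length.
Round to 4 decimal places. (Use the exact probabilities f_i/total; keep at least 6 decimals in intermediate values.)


Per-symbol terms -p_i * log2(p_i) with p_i = f_i/24:
  p = 9/24 = 0.375000: log2(p) = -1.415037, -p*log2(p) = 0.530639
  p = 8/24 = 0.333333: log2(p) = -1.584963, -p*log2(p) = 0.528321
  p = 7/24 = 0.291667: log2(p) = -1.777608, -p*log2(p) = 0.518469
H = 0.530639 + 0.528321 + 0.518469 = 1.577429

H = 1.5774 bits/symbol


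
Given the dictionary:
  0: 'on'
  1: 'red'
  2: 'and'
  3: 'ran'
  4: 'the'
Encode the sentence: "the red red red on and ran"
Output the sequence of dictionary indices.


Look up each word in the dictionary:
  'the' -> 4
  'red' -> 1
  'red' -> 1
  'red' -> 1
  'on' -> 0
  'and' -> 2
  'ran' -> 3

Encoded: [4, 1, 1, 1, 0, 2, 3]


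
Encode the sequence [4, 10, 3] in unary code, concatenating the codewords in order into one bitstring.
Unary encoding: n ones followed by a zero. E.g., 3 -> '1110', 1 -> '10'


Encode each number as n ones followed by a terminating 0:
  4 -> 11110 (5 bits)
  10 -> 11111111110 (11 bits)
  3 -> 1110 (4 bits)
Total length = 5 + 11 + 4 = 20 bits.

Unary([4, 10, 3]) = 11110111111111101110 (20 bits)


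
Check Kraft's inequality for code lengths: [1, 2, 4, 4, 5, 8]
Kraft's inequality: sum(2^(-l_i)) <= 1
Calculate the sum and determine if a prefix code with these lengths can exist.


Sum = 2^(-1) + 2^(-2) + 2^(-4) + 2^(-4) + 2^(-5) + 2^(-8)
    = 0.5 + 0.25 + 0.0625 + 0.0625 + 0.03125 + 0.00390625
    = 233/256 = 0.91015625
Since 0.91015625 <= 1, Kraft's inequality IS satisfied.
A prefix code with these lengths CAN exist.

Kraft sum = 0.91015625. Satisfied.


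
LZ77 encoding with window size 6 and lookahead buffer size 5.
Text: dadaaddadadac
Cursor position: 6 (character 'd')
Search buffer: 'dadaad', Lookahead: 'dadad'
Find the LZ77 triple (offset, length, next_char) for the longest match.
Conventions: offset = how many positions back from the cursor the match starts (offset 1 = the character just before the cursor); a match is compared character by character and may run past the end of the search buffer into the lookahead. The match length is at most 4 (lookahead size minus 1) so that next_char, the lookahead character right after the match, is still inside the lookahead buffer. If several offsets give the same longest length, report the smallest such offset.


Try each offset into the search buffer:
  offset=1 (pos 5, char 'd'): match length 1
  offset=2 (pos 4, char 'a'): match length 0
  offset=3 (pos 3, char 'a'): match length 0
  offset=4 (pos 2, char 'd'): match length 2
  offset=5 (pos 1, char 'a'): match length 0
  offset=6 (pos 0, char 'd'): match length 4
Longest match has length 4 at offset 6.
next_char = character at position 6 + 4 = 10 -> 'd'

Best match: offset=6, length=4 (matching 'dada' starting at position 0)
LZ77 triple: (6, 4, 'd')


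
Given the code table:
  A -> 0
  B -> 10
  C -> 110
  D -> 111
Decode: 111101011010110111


Decoding:
111 -> D
10 -> B
10 -> B
110 -> C
10 -> B
110 -> C
111 -> D


Result: DBBCBCD


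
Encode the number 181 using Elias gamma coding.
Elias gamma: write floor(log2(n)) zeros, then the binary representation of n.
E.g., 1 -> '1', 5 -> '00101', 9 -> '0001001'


num_bits = floor(log2(181)) + 1 = 8
leading_zeros = num_bits - 1 = 7
binary(181) = 10110101

Elias gamma(181) = '0000000' + '10110101' = 000000010110101 (15 bits)


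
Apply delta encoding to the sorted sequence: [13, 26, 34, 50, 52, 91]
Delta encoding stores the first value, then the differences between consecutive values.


First value: 13
Deltas:
  26 - 13 = 13
  34 - 26 = 8
  50 - 34 = 16
  52 - 50 = 2
  91 - 52 = 39


Delta encoded: [13, 13, 8, 16, 2, 39]


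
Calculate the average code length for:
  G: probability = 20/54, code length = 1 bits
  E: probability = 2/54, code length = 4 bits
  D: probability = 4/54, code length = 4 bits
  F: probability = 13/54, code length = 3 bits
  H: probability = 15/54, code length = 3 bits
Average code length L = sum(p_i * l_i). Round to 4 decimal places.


Weighted contributions p_i * l_i:
  G: (20/54) * 1 = 20/54
  E: (2/54) * 4 = 8/54
  D: (4/54) * 4 = 16/54
  F: (13/54) * 3 = 39/54
  H: (15/54) * 3 = 45/54
Sum = (20 + 8 + 16 + 39 + 45)/54 = 128/54

L = 128/54 = 2.3704 bits/symbol


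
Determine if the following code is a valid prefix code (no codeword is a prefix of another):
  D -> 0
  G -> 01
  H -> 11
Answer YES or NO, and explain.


Checking each pair (does one codeword prefix another?):
  D='0' vs G='01': prefix -- VIOLATION

NO -- this is NOT a valid prefix code. D (0) is a prefix of G (01).


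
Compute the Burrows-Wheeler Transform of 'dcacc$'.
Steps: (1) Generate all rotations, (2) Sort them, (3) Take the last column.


Rotations (sorted):
  0: $dcacc -> last char: c
  1: acc$dc -> last char: c
  2: c$dcac -> last char: c
  3: cacc$d -> last char: d
  4: cc$dca -> last char: a
  5: dcacc$ -> last char: $


BWT = cccda$


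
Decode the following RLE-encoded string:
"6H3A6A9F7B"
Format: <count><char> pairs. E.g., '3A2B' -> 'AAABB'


Expanding each <count><char> pair:
  6H -> 'HHHHHH'
  3A -> 'AAA'
  6A -> 'AAAAAA'
  9F -> 'FFFFFFFFF'
  7B -> 'BBBBBBB'

Decoded = HHHHHHAAAAAAAAAFFFFFFFFFBBBBBBB


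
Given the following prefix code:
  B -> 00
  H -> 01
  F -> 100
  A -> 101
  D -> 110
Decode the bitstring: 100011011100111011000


Decoding step by step:
Bits 100 -> F
Bits 01 -> H
Bits 101 -> A
Bits 110 -> D
Bits 01 -> H
Bits 110 -> D
Bits 110 -> D
Bits 00 -> B


Decoded message: FHADHDDB


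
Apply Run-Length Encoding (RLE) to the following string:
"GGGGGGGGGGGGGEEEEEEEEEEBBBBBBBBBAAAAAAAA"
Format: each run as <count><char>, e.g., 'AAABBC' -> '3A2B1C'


Scanning runs left to right:
  i=0: run of 'G' x 13 -> '13G'
  i=13: run of 'E' x 10 -> '10E'
  i=23: run of 'B' x 9 -> '9B'
  i=32: run of 'A' x 8 -> '8A'

RLE = 13G10E9B8A


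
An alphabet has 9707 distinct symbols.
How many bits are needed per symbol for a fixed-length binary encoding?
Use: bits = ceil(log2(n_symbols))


log2(9707) = 13.2448
Bracket: 2^13 = 8192 < 9707 <= 2^14 = 16384
So ceil(log2(9707)) = 14

bits = ceil(log2(9707)) = ceil(13.2448) = 14 bits


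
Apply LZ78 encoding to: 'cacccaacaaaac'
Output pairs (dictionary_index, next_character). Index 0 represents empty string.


LZ78 encoding steps:
Dictionary: {0: ''}
Step 1: w='' (idx 0), next='c' -> output (0, 'c'), add 'c' as idx 1
Step 2: w='' (idx 0), next='a' -> output (0, 'a'), add 'a' as idx 2
Step 3: w='c' (idx 1), next='c' -> output (1, 'c'), add 'cc' as idx 3
Step 4: w='c' (idx 1), next='a' -> output (1, 'a'), add 'ca' as idx 4
Step 5: w='a' (idx 2), next='c' -> output (2, 'c'), add 'ac' as idx 5
Step 6: w='a' (idx 2), next='a' -> output (2, 'a'), add 'aa' as idx 6
Step 7: w='aa' (idx 6), next='c' -> output (6, 'c'), add 'aac' as idx 7


Encoded: [(0, 'c'), (0, 'a'), (1, 'c'), (1, 'a'), (2, 'c'), (2, 'a'), (6, 'c')]


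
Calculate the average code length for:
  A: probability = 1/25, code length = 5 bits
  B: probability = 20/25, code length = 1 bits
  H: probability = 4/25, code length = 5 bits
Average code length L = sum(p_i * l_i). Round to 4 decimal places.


Weighted contributions p_i * l_i:
  A: (1/25) * 5 = 5/25
  B: (20/25) * 1 = 20/25
  H: (4/25) * 5 = 20/25
Sum = (5 + 20 + 20)/25 = 45/25

L = 45/25 = 1.8000 bits/symbol


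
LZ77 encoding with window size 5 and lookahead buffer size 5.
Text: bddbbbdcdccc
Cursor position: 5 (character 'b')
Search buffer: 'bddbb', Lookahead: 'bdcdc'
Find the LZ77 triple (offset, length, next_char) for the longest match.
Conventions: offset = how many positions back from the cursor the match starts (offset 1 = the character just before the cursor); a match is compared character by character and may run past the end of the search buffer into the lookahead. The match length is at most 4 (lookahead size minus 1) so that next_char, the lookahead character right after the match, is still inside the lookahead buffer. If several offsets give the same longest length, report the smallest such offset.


Try each offset into the search buffer:
  offset=1 (pos 4, char 'b'): match length 1
  offset=2 (pos 3, char 'b'): match length 1
  offset=3 (pos 2, char 'd'): match length 0
  offset=4 (pos 1, char 'd'): match length 0
  offset=5 (pos 0, char 'b'): match length 2
Longest match has length 2 at offset 5.
next_char = character at position 5 + 2 = 7 -> 'c'

Best match: offset=5, length=2 (matching 'bd' starting at position 0)
LZ77 triple: (5, 2, 'c')


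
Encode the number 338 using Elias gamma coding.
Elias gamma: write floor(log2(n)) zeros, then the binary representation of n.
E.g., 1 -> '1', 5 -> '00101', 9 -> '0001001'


num_bits = floor(log2(338)) + 1 = 9
leading_zeros = num_bits - 1 = 8
binary(338) = 101010010

Elias gamma(338) = '00000000' + '101010010' = 00000000101010010 (17 bits)


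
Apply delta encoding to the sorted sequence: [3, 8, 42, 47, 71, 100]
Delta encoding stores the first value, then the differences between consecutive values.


First value: 3
Deltas:
  8 - 3 = 5
  42 - 8 = 34
  47 - 42 = 5
  71 - 47 = 24
  100 - 71 = 29


Delta encoded: [3, 5, 34, 5, 24, 29]


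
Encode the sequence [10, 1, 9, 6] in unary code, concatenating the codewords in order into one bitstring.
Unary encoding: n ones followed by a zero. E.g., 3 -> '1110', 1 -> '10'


Encode each number as n ones followed by a terminating 0:
  10 -> 11111111110 (11 bits)
  1 -> 10 (2 bits)
  9 -> 1111111110 (10 bits)
  6 -> 1111110 (7 bits)
Total length = 11 + 2 + 10 + 7 = 30 bits.

Unary([10, 1, 9, 6]) = 111111111101011111111101111110 (30 bits)


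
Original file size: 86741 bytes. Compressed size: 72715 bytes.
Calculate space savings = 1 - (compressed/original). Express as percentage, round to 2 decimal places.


ratio = compressed/original = 72715/86741 = 0.8383
savings = 1 - ratio = 1 - 0.8383 = 0.1617
as a percentage: 0.1617 * 100 = 16.17%

Space savings = 1 - 72715/86741 = 16.17%


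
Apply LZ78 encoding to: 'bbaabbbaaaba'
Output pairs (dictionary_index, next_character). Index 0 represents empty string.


LZ78 encoding steps:
Dictionary: {0: ''}
Step 1: w='' (idx 0), next='b' -> output (0, 'b'), add 'b' as idx 1
Step 2: w='b' (idx 1), next='a' -> output (1, 'a'), add 'ba' as idx 2
Step 3: w='' (idx 0), next='a' -> output (0, 'a'), add 'a' as idx 3
Step 4: w='b' (idx 1), next='b' -> output (1, 'b'), add 'bb' as idx 4
Step 5: w='ba' (idx 2), next='a' -> output (2, 'a'), add 'baa' as idx 5
Step 6: w='a' (idx 3), next='b' -> output (3, 'b'), add 'ab' as idx 6
Step 7: w='a' (idx 3), end of input -> output (3, '')


Encoded: [(0, 'b'), (1, 'a'), (0, 'a'), (1, 'b'), (2, 'a'), (3, 'b'), (3, '')]


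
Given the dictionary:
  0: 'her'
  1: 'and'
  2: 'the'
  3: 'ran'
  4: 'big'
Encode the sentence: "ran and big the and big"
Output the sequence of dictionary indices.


Look up each word in the dictionary:
  'ran' -> 3
  'and' -> 1
  'big' -> 4
  'the' -> 2
  'and' -> 1
  'big' -> 4

Encoded: [3, 1, 4, 2, 1, 4]


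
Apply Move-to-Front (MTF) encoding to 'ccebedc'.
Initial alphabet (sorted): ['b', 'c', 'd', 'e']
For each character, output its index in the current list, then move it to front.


MTF encoding:
'c': index 1 in ['b', 'c', 'd', 'e'] -> ['c', 'b', 'd', 'e']
'c': index 0 in ['c', 'b', 'd', 'e'] -> ['c', 'b', 'd', 'e']
'e': index 3 in ['c', 'b', 'd', 'e'] -> ['e', 'c', 'b', 'd']
'b': index 2 in ['e', 'c', 'b', 'd'] -> ['b', 'e', 'c', 'd']
'e': index 1 in ['b', 'e', 'c', 'd'] -> ['e', 'b', 'c', 'd']
'd': index 3 in ['e', 'b', 'c', 'd'] -> ['d', 'e', 'b', 'c']
'c': index 3 in ['d', 'e', 'b', 'c'] -> ['c', 'd', 'e', 'b']


Output: [1, 0, 3, 2, 1, 3, 3]


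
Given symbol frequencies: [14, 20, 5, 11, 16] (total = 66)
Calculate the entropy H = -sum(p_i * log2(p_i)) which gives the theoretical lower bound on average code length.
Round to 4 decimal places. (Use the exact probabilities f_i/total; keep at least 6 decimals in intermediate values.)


Per-symbol terms -p_i * log2(p_i) with p_i = f_i/66:
  p = 14/66 = 0.212121: log2(p) = -2.237039, -p*log2(p) = 0.474523
  p = 20/66 = 0.303030: log2(p) = -1.722466, -p*log2(p) = 0.521959
  p = 5/66 = 0.075758: log2(p) = -3.722466, -p*log2(p) = 0.282005
  p = 11/66 = 0.166667: log2(p) = -2.584963, -p*log2(p) = 0.430827
  p = 16/66 = 0.242424: log2(p) = -2.044394, -p*log2(p) = 0.495611
H = 0.474523 + 0.521959 + 0.282005 + 0.430827 + 0.495611 = 2.204925

H = 2.2049 bits/symbol


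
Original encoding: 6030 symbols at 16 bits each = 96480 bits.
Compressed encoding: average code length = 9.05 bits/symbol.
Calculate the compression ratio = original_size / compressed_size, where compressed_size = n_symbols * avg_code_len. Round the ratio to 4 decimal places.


original_size = n_symbols * orig_bits = 6030 * 16 = 96480 bits
compressed_size = n_symbols * avg_code_len = 6030 * 9.05 = 54571.5 bits
ratio = original_size / compressed_size = 96480 / 54571.5 = 1.768

Compression ratio = 1.768


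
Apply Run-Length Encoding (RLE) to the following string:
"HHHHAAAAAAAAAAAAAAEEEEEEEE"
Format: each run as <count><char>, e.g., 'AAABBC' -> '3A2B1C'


Scanning runs left to right:
  i=0: run of 'H' x 4 -> '4H'
  i=4: run of 'A' x 14 -> '14A'
  i=18: run of 'E' x 8 -> '8E'

RLE = 4H14A8E


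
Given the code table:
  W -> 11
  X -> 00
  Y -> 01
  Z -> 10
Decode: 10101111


Decoding:
10 -> Z
10 -> Z
11 -> W
11 -> W


Result: ZZWW


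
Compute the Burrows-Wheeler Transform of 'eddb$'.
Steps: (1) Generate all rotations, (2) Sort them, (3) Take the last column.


Rotations (sorted):
  0: $eddb -> last char: b
  1: b$edd -> last char: d
  2: db$ed -> last char: d
  3: ddb$e -> last char: e
  4: eddb$ -> last char: $


BWT = bdde$


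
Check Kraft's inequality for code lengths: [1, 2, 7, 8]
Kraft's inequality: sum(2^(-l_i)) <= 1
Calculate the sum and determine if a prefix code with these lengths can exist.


Sum = 2^(-1) + 2^(-2) + 2^(-7) + 2^(-8)
    = 0.5 + 0.25 + 0.0078125 + 0.00390625
    = 195/256 = 0.76171875
Since 0.76171875 <= 1, Kraft's inequality IS satisfied.
A prefix code with these lengths CAN exist.

Kraft sum = 0.76171875. Satisfied.


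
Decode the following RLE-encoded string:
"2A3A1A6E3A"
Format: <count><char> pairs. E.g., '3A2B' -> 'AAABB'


Expanding each <count><char> pair:
  2A -> 'AA'
  3A -> 'AAA'
  1A -> 'A'
  6E -> 'EEEEEE'
  3A -> 'AAA'

Decoded = AAAAAAEEEEEEAAA


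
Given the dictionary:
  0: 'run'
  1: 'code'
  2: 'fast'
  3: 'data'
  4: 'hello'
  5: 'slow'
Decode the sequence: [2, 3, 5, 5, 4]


Look up each index in the dictionary:
  2 -> 'fast'
  3 -> 'data'
  5 -> 'slow'
  5 -> 'slow'
  4 -> 'hello'

Decoded: "fast data slow slow hello"


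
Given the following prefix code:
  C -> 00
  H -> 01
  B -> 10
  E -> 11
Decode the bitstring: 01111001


Decoding step by step:
Bits 01 -> H
Bits 11 -> E
Bits 10 -> B
Bits 01 -> H


Decoded message: HEBH


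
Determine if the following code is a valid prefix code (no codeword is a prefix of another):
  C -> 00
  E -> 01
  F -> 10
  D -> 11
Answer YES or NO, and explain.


Checking each pair (does one codeword prefix another?):
  C='00' vs E='01': no prefix
  C='00' vs F='10': no prefix
  C='00' vs D='11': no prefix
  E='01' vs C='00': no prefix
  E='01' vs F='10': no prefix
  E='01' vs D='11': no prefix
  F='10' vs C='00': no prefix
  F='10' vs E='01': no prefix
  F='10' vs D='11': no prefix
  D='11' vs C='00': no prefix
  D='11' vs E='01': no prefix
  D='11' vs F='10': no prefix
No violation found over all pairs.

YES -- this is a valid prefix code. No codeword is a prefix of any other codeword.


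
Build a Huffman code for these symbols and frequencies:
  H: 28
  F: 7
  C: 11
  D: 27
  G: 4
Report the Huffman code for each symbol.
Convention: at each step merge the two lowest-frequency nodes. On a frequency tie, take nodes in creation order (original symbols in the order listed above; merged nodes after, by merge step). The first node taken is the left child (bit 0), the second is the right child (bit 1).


Huffman tree construction:
Step 1: Merge G(4) + F(7) = 11
Step 2: Merge C(11) + (G+F)(11) = 22
Step 3: Merge (C+(G+F))(22) + D(27) = 49
Step 4: Merge H(28) + ((C+(G+F))+D)(49) = 77
Read each symbol's code off the tree from the root (left child = 0, right child = 1).

Codes:
  H: 0 (length 1)
  F: 1011 (length 4)
  C: 100 (length 3)
  D: 11 (length 2)
  G: 1010 (length 4)
Average code length: 159/77 = 2.0649 bits/symbol


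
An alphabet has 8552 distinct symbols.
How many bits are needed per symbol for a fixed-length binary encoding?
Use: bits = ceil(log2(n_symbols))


log2(8552) = 13.062
Bracket: 2^13 = 8192 < 8552 <= 2^14 = 16384
So ceil(log2(8552)) = 14

bits = ceil(log2(8552)) = ceil(13.062) = 14 bits


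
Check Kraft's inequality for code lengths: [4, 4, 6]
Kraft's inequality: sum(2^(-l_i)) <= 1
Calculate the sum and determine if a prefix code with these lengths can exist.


Sum = 2^(-4) + 2^(-4) + 2^(-6)
    = 0.0625 + 0.0625 + 0.015625
    = 9/64 = 0.140625
Since 0.140625 <= 1, Kraft's inequality IS satisfied.
A prefix code with these lengths CAN exist.

Kraft sum = 0.140625. Satisfied.


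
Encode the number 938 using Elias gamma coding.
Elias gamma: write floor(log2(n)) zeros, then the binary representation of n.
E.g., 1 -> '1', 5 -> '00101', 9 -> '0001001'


num_bits = floor(log2(938)) + 1 = 10
leading_zeros = num_bits - 1 = 9
binary(938) = 1110101010

Elias gamma(938) = '000000000' + '1110101010' = 0000000001110101010 (19 bits)


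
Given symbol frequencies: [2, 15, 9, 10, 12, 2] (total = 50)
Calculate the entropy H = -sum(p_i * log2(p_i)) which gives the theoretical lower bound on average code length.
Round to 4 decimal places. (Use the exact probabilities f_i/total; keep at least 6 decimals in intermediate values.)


Per-symbol terms -p_i * log2(p_i) with p_i = f_i/50:
  p = 2/50 = 0.040000: log2(p) = -4.643856, -p*log2(p) = 0.185754
  p = 15/50 = 0.300000: log2(p) = -1.736966, -p*log2(p) = 0.521090
  p = 9/50 = 0.180000: log2(p) = -2.473931, -p*log2(p) = 0.445308
  p = 10/50 = 0.200000: log2(p) = -2.321928, -p*log2(p) = 0.464386
  p = 12/50 = 0.240000: log2(p) = -2.058894, -p*log2(p) = 0.494134
  p = 2/50 = 0.040000: log2(p) = -4.643856, -p*log2(p) = 0.185754
H = 0.185754 + 0.521090 + 0.445308 + 0.464386 + 0.494134 + 0.185754 = 2.296426

H = 2.2964 bits/symbol


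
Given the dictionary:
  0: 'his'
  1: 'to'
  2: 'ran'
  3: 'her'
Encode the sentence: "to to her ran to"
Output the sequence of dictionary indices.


Look up each word in the dictionary:
  'to' -> 1
  'to' -> 1
  'her' -> 3
  'ran' -> 2
  'to' -> 1

Encoded: [1, 1, 3, 2, 1]


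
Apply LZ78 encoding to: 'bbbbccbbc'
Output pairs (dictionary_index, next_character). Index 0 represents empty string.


LZ78 encoding steps:
Dictionary: {0: ''}
Step 1: w='' (idx 0), next='b' -> output (0, 'b'), add 'b' as idx 1
Step 2: w='b' (idx 1), next='b' -> output (1, 'b'), add 'bb' as idx 2
Step 3: w='b' (idx 1), next='c' -> output (1, 'c'), add 'bc' as idx 3
Step 4: w='' (idx 0), next='c' -> output (0, 'c'), add 'c' as idx 4
Step 5: w='bb' (idx 2), next='c' -> output (2, 'c'), add 'bbc' as idx 5


Encoded: [(0, 'b'), (1, 'b'), (1, 'c'), (0, 'c'), (2, 'c')]


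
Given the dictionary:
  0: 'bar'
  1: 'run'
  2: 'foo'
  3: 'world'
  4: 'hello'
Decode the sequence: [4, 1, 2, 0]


Look up each index in the dictionary:
  4 -> 'hello'
  1 -> 'run'
  2 -> 'foo'
  0 -> 'bar'

Decoded: "hello run foo bar"


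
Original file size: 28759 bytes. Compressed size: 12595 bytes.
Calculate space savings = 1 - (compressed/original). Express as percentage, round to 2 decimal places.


ratio = compressed/original = 12595/28759 = 0.43795
savings = 1 - ratio = 1 - 0.43795 = 0.56205
as a percentage: 0.56205 * 100 = 56.21%

Space savings = 1 - 12595/28759 = 56.21%


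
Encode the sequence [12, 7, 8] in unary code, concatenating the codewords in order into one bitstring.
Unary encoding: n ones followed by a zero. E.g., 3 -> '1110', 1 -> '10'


Encode each number as n ones followed by a terminating 0:
  12 -> 1111111111110 (13 bits)
  7 -> 11111110 (8 bits)
  8 -> 111111110 (9 bits)
Total length = 13 + 8 + 9 = 30 bits.

Unary([12, 7, 8]) = 111111111111011111110111111110 (30 bits)


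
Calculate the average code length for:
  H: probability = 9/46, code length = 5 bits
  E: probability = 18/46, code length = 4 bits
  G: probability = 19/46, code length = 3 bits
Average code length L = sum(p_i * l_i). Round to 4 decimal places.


Weighted contributions p_i * l_i:
  H: (9/46) * 5 = 45/46
  E: (18/46) * 4 = 72/46
  G: (19/46) * 3 = 57/46
Sum = (45 + 72 + 57)/46 = 174/46

L = 174/46 = 3.7826 bits/symbol


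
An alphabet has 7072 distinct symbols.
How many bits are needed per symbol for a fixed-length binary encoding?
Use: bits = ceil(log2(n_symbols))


log2(7072) = 12.7879
Bracket: 2^12 = 4096 < 7072 <= 2^13 = 8192
So ceil(log2(7072)) = 13

bits = ceil(log2(7072)) = ceil(12.7879) = 13 bits


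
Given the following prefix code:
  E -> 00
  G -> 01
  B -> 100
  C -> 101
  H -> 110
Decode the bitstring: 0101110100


Decoding step by step:
Bits 01 -> G
Bits 01 -> G
Bits 110 -> H
Bits 100 -> B


Decoded message: GGHB


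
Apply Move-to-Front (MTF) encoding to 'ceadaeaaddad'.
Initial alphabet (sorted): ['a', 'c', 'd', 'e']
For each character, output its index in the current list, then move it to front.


MTF encoding:
'c': index 1 in ['a', 'c', 'd', 'e'] -> ['c', 'a', 'd', 'e']
'e': index 3 in ['c', 'a', 'd', 'e'] -> ['e', 'c', 'a', 'd']
'a': index 2 in ['e', 'c', 'a', 'd'] -> ['a', 'e', 'c', 'd']
'd': index 3 in ['a', 'e', 'c', 'd'] -> ['d', 'a', 'e', 'c']
'a': index 1 in ['d', 'a', 'e', 'c'] -> ['a', 'd', 'e', 'c']
'e': index 2 in ['a', 'd', 'e', 'c'] -> ['e', 'a', 'd', 'c']
'a': index 1 in ['e', 'a', 'd', 'c'] -> ['a', 'e', 'd', 'c']
'a': index 0 in ['a', 'e', 'd', 'c'] -> ['a', 'e', 'd', 'c']
'd': index 2 in ['a', 'e', 'd', 'c'] -> ['d', 'a', 'e', 'c']
'd': index 0 in ['d', 'a', 'e', 'c'] -> ['d', 'a', 'e', 'c']
'a': index 1 in ['d', 'a', 'e', 'c'] -> ['a', 'd', 'e', 'c']
'd': index 1 in ['a', 'd', 'e', 'c'] -> ['d', 'a', 'e', 'c']


Output: [1, 3, 2, 3, 1, 2, 1, 0, 2, 0, 1, 1]


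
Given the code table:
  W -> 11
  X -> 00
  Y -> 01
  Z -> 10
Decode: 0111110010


Decoding:
01 -> Y
11 -> W
11 -> W
00 -> X
10 -> Z


Result: YWWXZ


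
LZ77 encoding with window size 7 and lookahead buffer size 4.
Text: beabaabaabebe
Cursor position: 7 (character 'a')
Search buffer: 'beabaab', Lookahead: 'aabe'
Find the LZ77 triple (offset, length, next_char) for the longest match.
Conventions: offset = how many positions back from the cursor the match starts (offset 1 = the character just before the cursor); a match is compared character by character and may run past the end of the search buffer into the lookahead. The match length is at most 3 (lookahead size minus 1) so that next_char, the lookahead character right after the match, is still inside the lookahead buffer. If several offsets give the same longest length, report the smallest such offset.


Try each offset into the search buffer:
  offset=1 (pos 6, char 'b'): match length 0
  offset=2 (pos 5, char 'a'): match length 1
  offset=3 (pos 4, char 'a'): match length 3
  offset=4 (pos 3, char 'b'): match length 0
  offset=5 (pos 2, char 'a'): match length 1
  offset=6 (pos 1, char 'e'): match length 0
  offset=7 (pos 0, char 'b'): match length 0
Longest match has length 3 at offset 3.
next_char = character at position 7 + 3 = 10 -> 'e'

Best match: offset=3, length=3 (matching 'aab' starting at position 4)
LZ77 triple: (3, 3, 'e')


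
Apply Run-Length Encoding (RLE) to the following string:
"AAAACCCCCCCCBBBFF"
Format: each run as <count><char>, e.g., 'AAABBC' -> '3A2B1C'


Scanning runs left to right:
  i=0: run of 'A' x 4 -> '4A'
  i=4: run of 'C' x 8 -> '8C'
  i=12: run of 'B' x 3 -> '3B'
  i=15: run of 'F' x 2 -> '2F'

RLE = 4A8C3B2F


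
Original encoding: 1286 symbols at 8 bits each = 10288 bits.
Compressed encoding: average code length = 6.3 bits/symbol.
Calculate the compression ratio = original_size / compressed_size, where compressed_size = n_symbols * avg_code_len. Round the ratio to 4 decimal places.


original_size = n_symbols * orig_bits = 1286 * 8 = 10288 bits
compressed_size = n_symbols * avg_code_len = 1286 * 6.3 = 8101.8 bits
ratio = original_size / compressed_size = 10288 / 8101.8 = 1.2698

Compression ratio = 1.2698


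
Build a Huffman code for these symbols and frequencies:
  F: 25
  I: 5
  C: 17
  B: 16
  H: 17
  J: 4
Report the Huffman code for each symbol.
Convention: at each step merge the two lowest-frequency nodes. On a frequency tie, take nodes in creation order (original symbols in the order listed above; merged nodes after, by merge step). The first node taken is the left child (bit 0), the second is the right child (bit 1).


Huffman tree construction:
Step 1: Merge J(4) + I(5) = 9
Step 2: Merge (J+I)(9) + B(16) = 25
Step 3: Merge C(17) + H(17) = 34
Step 4: Merge F(25) + ((J+I)+B)(25) = 50
Step 5: Merge (C+H)(34) + (F+((J+I)+B))(50) = 84
Read each symbol's code off the tree from the root (left child = 0, right child = 1).

Codes:
  F: 10 (length 2)
  I: 1101 (length 4)
  C: 00 (length 2)
  B: 111 (length 3)
  H: 01 (length 2)
  J: 1100 (length 4)
Average code length: 202/84 = 2.4048 bits/symbol


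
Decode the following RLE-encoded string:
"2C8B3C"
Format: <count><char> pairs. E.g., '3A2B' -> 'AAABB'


Expanding each <count><char> pair:
  2C -> 'CC'
  8B -> 'BBBBBBBB'
  3C -> 'CCC'

Decoded = CCBBBBBBBBCCC


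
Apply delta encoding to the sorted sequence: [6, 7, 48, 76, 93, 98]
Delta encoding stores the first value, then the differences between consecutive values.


First value: 6
Deltas:
  7 - 6 = 1
  48 - 7 = 41
  76 - 48 = 28
  93 - 76 = 17
  98 - 93 = 5


Delta encoded: [6, 1, 41, 28, 17, 5]


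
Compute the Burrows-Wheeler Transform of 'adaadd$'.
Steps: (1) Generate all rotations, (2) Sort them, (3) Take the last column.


Rotations (sorted):
  0: $adaadd -> last char: d
  1: aadd$ad -> last char: d
  2: adaadd$ -> last char: $
  3: add$ada -> last char: a
  4: d$adaad -> last char: d
  5: daadd$a -> last char: a
  6: dd$adaa -> last char: a


BWT = dd$adaa


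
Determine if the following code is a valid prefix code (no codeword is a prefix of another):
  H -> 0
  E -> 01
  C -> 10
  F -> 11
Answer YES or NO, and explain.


Checking each pair (does one codeword prefix another?):
  H='0' vs E='01': prefix -- VIOLATION

NO -- this is NOT a valid prefix code. H (0) is a prefix of E (01).


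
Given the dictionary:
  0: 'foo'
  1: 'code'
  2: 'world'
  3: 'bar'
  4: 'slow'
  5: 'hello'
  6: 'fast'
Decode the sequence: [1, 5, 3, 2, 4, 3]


Look up each index in the dictionary:
  1 -> 'code'
  5 -> 'hello'
  3 -> 'bar'
  2 -> 'world'
  4 -> 'slow'
  3 -> 'bar'

Decoded: "code hello bar world slow bar"


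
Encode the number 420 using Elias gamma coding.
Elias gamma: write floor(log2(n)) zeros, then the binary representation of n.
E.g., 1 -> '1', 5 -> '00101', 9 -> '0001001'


num_bits = floor(log2(420)) + 1 = 9
leading_zeros = num_bits - 1 = 8
binary(420) = 110100100

Elias gamma(420) = '00000000' + '110100100' = 00000000110100100 (17 bits)


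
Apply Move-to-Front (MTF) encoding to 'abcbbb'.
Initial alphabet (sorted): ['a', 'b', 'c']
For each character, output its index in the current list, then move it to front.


MTF encoding:
'a': index 0 in ['a', 'b', 'c'] -> ['a', 'b', 'c']
'b': index 1 in ['a', 'b', 'c'] -> ['b', 'a', 'c']
'c': index 2 in ['b', 'a', 'c'] -> ['c', 'b', 'a']
'b': index 1 in ['c', 'b', 'a'] -> ['b', 'c', 'a']
'b': index 0 in ['b', 'c', 'a'] -> ['b', 'c', 'a']
'b': index 0 in ['b', 'c', 'a'] -> ['b', 'c', 'a']


Output: [0, 1, 2, 1, 0, 0]
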